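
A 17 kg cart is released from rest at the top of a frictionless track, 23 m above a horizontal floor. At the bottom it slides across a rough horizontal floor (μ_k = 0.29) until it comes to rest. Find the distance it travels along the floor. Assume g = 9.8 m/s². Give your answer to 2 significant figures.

Energy bookkeeping (friction removes W_f = μ_k N d):
At rest all PE has been dissipated by friction: mgh = μ_k m g d
d = h/μ_k = 23/0.29 = 79.31 m

d = 79 m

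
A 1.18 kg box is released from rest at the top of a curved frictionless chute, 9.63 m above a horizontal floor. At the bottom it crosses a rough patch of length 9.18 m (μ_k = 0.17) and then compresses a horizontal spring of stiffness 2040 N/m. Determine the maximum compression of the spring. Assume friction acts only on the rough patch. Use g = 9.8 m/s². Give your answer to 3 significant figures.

Initial energy: E₁ = mgh = (1.18)(9.8)(9.63) = 111.36 J
Friction removes W_f = μ_k mg d = (0.17)(1.18)(9.8)(9.18) = 18.05 J
Energy reaching the spring: E = 111.36 − 18.05 = 93.315 J
At max compression ½kx² = E ⇒ x = √(2E/k) = √(2 × 93.315/2040) = 0.3025 m

x = 0.302 m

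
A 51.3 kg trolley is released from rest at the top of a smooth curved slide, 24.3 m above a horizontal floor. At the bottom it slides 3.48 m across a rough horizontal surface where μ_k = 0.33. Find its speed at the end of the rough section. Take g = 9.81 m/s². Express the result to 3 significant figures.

v = 21.3 m/s

Energy at the top = energy at the end + work done against friction:
mgh = ½mv² + μ_k m g d
W_f = μ_k mg d = (0.33)(51.3)(9.81)(3.48) = 577.9 J
½mv² = mgh − W_f = 12229 − 577.9 = 11651 J
v = √(2 × 11651/51.3) = 21.31 m/s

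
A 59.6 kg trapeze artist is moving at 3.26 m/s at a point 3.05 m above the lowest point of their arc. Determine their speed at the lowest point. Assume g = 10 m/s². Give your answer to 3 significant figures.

v = 8.46 m/s

Equating total energy at the two states: ½mv₀² + mgh = ½mv²
The mass cancels from both sides.
v² = v₀² + 2gh = (3.26)² + 2(10)(3.05) = 71.628
v = √71.628 = 8.463 m/s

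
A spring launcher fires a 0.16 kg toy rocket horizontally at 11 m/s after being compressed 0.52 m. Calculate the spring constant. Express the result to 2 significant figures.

½kx² = ½mv²
k = mv²/x² = (0.16)(11)²/(0.52)² = 71.60 N/m

k = 72 N/m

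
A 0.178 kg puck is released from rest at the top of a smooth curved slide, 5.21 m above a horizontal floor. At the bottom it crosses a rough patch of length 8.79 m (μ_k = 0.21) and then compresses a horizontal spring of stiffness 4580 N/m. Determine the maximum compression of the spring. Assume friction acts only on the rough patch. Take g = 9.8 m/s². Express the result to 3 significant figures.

Initial energy: E₁ = mgh = (0.178)(9.8)(5.21) = 9.0883 J
Friction removes W_f = μ_k mg d = (0.21)(0.178)(9.8)(8.79) = 3.220 J
Energy reaching the spring: E = 9.0883 − 3.220 = 5.8683 J
At max compression ½kx² = E ⇒ x = √(2E/k) = √(2 × 5.8683/4580) = 0.05062 m

x = 0.0506 m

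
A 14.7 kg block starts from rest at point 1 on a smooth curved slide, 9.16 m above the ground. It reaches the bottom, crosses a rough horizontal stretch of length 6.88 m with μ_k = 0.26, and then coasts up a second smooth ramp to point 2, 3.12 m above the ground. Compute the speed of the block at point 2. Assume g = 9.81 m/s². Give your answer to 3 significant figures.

Energy at 1: mgh₁ = (14.7)(9.81)(9.16) = 1320.9 J
Friction loss: W_f = μ_k mg d = 258.0 J
At 2: ½mv² + mgh₂ = mgh₁ − W_f
½mv² = 1320.9 − 258.0 − 449.93 = 613.05 J
v = √(2 × 613.05/14.7) = 9.133 m/s

v = 9.13 m/s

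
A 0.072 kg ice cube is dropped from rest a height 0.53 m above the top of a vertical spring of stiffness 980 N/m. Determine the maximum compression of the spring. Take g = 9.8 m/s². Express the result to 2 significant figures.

x = 0.028 m

Take the reference level at the top of the uncompressed spring. At max compression the cube has fallen H + x and is momentarily at rest:
mg(H + x) = ½kx²
½(980)x² − (0.072)(9.8)x − (0.072)(9.8)(0.53) = 0
490.0x² − 0.7056x − 0.3740 = 0
x = [0.7056 + √(0.4979 + 732.98)]/(2 × 490.0) = 0.02836 m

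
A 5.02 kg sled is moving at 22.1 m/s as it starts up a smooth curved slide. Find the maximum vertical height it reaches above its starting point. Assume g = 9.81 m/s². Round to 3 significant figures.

Setting KE at the bottom equal to PE gained: ½mv² = mgh
h = v²/(2g) = 22.1²/(2 × 9.81) = 24.89 m

h = 24.9 m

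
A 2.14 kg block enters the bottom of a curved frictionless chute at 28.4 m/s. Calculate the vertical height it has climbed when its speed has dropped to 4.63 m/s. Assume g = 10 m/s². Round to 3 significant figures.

h = 39.3 m

Energy balance between the two points: ½mv₁² = ½mv₂² + mgh
h = (v₁² − v₂²)/(2g) = (28.4² − 4.63²)/(2 × 10) = 39.26 m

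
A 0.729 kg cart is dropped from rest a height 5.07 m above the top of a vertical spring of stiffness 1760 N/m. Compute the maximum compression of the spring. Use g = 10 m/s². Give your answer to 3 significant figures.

Measuring PE from the top of the relaxed spring, at max compression the cart has dropped H + x with zero KE, so:
mg(H + x) = ½kx²
½(1760)x² − (0.729)(10)x − (0.729)(10)(5.07) = 0
880.0x² − 7.290x − 36.96 = 0
x = [7.290 + √(53.14 + 130100)]/(2 × 880.0) = 0.2091 m

x = 0.209 m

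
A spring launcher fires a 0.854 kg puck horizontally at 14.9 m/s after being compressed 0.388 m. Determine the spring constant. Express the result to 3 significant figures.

Energy stored in the spring equals the launch KE: ½kx² = ½mv²
k = mv²/x² = (0.854)(14.9)²/(0.388)² = 1259 N/m

k = 1260 N/m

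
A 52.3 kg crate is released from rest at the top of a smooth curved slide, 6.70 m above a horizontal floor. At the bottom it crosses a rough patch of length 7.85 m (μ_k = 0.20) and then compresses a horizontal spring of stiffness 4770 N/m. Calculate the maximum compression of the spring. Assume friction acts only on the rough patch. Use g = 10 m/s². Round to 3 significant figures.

Initial energy: E₁ = mgh = (52.3)(10)(6.70) = 3504.1 J
Friction removes W_f = μ_k mg d = (0.20)(52.3)(10)(7.85) = 821.1 J
Energy reaching the spring: E = 3504.1 − 821.1 = 2683.0 J
At max compression ½kx² = E ⇒ x = √(2E/k) = √(2 × 2683.0/4770) = 1.061 m

x = 1.06 m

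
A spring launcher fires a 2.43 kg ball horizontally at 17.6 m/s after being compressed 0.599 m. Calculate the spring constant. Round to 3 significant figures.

Spring PE at full compression equals KE at release: ½kx² = ½mv²
k = mv²/x² = (2.43)(17.6)²/(0.599)² = 2098 N/m

k = 2100 N/m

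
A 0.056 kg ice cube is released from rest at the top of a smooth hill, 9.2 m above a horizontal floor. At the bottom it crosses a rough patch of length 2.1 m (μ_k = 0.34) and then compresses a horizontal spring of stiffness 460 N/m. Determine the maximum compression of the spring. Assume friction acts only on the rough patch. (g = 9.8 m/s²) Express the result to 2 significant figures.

x = 0.14 m

Initial energy: E₁ = mgh = (0.056)(9.8)(9.2) = 5.0490 J
Friction removes W_f = μ_k mg d = (0.34)(0.056)(9.8)(2.1) = 0.3918 J
Energy reaching the spring: E = 5.0490 − 0.3918 = 4.6571 J
At max compression ½kx² = E ⇒ x = √(2E/k) = √(2 × 4.6571/460) = 0.1423 m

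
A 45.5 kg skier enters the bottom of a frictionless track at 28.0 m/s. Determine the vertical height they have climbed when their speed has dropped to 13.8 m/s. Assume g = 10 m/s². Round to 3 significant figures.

Energy balance between the two points: ½mv₁² = ½mv₂² + mgh
h = (v₁² − v₂²)/(2g) = (28.0² − 13.8²)/(2 × 10) = 29.68 m

h = 29.7 m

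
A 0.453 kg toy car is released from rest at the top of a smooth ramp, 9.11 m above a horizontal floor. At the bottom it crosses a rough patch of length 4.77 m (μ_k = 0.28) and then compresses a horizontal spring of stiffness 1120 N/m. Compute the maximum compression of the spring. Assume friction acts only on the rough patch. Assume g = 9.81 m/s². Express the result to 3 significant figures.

x = 0.248 m

Initial energy: E₁ = mgh = (0.453)(9.81)(9.11) = 40.484 J
Friction removes W_f = μ_k mg d = (0.28)(0.453)(9.81)(4.77) = 5.935 J
Energy reaching the spring: E = 40.484 − 5.935 = 34.549 J
At max compression ½kx² = E ⇒ x = √(2E/k) = √(2 × 34.549/1120) = 0.2484 m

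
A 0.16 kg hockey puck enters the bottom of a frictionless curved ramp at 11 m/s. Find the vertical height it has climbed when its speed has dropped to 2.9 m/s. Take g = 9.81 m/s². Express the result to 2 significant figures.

h = 5.7 m

Energy balance between the two points: ½mv₁² = ½mv₂² + mgh
h = (v₁² − v₂²)/(2g) = (11² − 2.9²)/(2 × 9.81) = 5.739 m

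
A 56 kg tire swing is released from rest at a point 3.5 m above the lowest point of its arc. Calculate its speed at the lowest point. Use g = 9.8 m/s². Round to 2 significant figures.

Equating total energy at the two states: mgh = ½mv²
v = √(2gh) = √(2 × 9.8 × 3.5) = √68.600 = 8.283 m/s

v = 8.3 m/s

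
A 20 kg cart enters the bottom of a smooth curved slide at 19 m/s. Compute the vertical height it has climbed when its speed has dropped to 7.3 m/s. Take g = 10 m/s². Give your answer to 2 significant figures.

Conservation of energy: ½mv₁² = ½mv₂² + mgh
h = (v₁² − v₂²)/(2g) = (19² − 7.3²)/(2 × 10) = 15.39 m

h = 15 m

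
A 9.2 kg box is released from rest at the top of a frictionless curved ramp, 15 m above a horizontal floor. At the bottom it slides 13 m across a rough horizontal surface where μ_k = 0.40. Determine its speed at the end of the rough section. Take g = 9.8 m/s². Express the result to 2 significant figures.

Energy bookkeeping (friction removes W_f = μ_k N d):
mgh = ½mv² + μ_k m g d
W_f = μ_k mg d = (0.40)(9.2)(9.8)(13) = 468.8 J
½mv² = mgh − W_f = 1352.4 − 468.8 = 883.57 J
v = √(2 × 883.57/9.2) = 13.86 m/s

v = 14 m/s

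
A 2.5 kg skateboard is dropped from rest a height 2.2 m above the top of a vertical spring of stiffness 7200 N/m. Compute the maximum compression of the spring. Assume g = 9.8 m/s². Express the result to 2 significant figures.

x = 0.13 m

Take the reference level at the top of the uncompressed spring. At max compression the skateboard has fallen H + x and is momentarily at rest:
mg(H + x) = ½kx²
½(7200)x² − (2.5)(9.8)x − (2.5)(9.8)(2.2) = 0
3600x² − 24.50x − 53.90 = 0
x = [24.50 + √(600.2 + 776160)]/(2 × 3600) = 0.1258 m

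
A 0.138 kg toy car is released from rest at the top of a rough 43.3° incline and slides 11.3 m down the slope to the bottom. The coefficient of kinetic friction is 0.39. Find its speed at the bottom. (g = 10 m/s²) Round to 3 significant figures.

v = 9.53 m/s

Energy: mgh = ½mv² + W_f, with h = L sinθ and W_f = μ_k (mg cosθ) L
mgh = mgL sinθ = (0.138)(10)(11.3)sin43.3° = 10.695 J
W_f = μ_k mg cosθ · L = (0.39)(0.138)(10)cos43.3°·11.3 = 4.426 J
½mv² = 10.695 − 4.426 = 6.2686 J
v = √(2 × 6.2686/0.138) = 9.531 m/s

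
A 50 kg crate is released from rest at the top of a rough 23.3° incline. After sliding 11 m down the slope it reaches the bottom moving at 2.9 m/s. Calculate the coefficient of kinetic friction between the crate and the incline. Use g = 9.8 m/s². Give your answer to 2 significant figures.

μ_k = 0.39

The energy dissipated by friction is the PE lost minus the KE gained:
mgL sinθ = 2132.0 J; ½mv² = 210.25 J
W_f = 2132.0 − 210.25 = 1922 J
μ_k = W_f/(mg cosθ · L) = 1922/(450.0 × 11) = 0.3882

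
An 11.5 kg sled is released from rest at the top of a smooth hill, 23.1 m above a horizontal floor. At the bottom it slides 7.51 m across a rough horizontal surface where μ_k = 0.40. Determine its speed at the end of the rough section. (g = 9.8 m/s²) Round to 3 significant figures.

Energy bookkeeping (friction removes W_f = μ_k N d):
mgh = ½mv² + μ_k m g d
W_f = μ_k mg d = (0.40)(11.5)(9.8)(7.51) = 338.6 J
½mv² = mgh − W_f = 2603.4 − 338.6 = 2264.8 J
v = √(2 × 2264.8/11.5) = 19.85 m/s

v = 19.8 m/s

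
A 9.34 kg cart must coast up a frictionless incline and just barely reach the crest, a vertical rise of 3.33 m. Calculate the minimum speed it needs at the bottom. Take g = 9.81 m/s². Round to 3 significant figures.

v = 8.08 m/s

At the top it is momentarily at rest, so all KE converts to PE: ½mv² = mgh
v = √(2gh) = √(2 × 9.81 × 3.33) = 8.083 m/s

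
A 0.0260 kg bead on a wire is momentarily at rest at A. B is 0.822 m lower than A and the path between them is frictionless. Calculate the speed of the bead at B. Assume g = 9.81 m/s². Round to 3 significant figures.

Mechanical energy is conserved (no friction): mgh = ½mv²
The mass cancels from both sides.
v = √(2gh) = √(2 × 9.81 × 0.822) = √16.128 = 4.016 m/s

v = 4.02 m/s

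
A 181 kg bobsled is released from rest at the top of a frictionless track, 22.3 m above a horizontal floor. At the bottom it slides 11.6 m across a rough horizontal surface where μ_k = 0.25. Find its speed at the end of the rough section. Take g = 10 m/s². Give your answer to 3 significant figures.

Energy bookkeeping (friction removes W_f = μ_k N d):
mgh = ½mv² + μ_k m g d
W_f = μ_k mg d = (0.25)(181)(10)(11.6) = 5249 J
½mv² = mgh − W_f = 40363 − 5249 = 35114 J
v = √(2 × 35114/181) = 19.70 m/s

v = 19.7 m/s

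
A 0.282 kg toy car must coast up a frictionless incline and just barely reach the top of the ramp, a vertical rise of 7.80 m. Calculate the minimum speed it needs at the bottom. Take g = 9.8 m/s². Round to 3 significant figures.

At the top it is momentarily at rest, so all KE converts to PE: ½mv² = mgh
v = √(2gh) = √(2 × 9.8 × 7.80) = 12.36 m/s

v = 12.4 m/s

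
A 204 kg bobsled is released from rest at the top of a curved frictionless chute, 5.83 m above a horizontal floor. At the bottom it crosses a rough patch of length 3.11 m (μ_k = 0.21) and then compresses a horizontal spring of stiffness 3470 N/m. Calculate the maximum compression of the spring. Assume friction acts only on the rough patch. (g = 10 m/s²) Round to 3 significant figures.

x = 2.47 m

Initial energy: E₁ = mgh = (204)(10)(5.83) = 11893 J
Friction removes W_f = μ_k mg d = (0.21)(204)(10)(3.11) = 1332 J
Energy reaching the spring: E = 11893 − 1332 = 10561 J
At max compression ½kx² = E ⇒ x = √(2E/k) = √(2 × 10561/3470) = 2.467 m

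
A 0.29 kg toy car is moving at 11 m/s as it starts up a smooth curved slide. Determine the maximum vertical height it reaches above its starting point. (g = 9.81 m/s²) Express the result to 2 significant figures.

h = 6.2 m

By energy conservation, ½mv² = mgh
h = v²/(2g) = 11²/(2 × 9.81) = 6.167 m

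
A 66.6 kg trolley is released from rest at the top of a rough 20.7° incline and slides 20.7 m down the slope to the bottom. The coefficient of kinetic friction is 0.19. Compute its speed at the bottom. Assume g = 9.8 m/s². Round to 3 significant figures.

Work–energy: mg(L sinθ) − μ_k(mg cosθ)L = ½mv²
mgh = mgL sinθ = (66.6)(9.8)(20.7)sin20.7° = 4775.6 J
W_f = μ_k mg cosθ · L = (0.19)(66.6)(9.8)cos20.7°·20.7 = 2401 J
½mv² = 4775.6 − 2401 = 2374.3 J
v = √(2 × 2374.3/66.6) = 8.444 m/s

v = 8.44 m/s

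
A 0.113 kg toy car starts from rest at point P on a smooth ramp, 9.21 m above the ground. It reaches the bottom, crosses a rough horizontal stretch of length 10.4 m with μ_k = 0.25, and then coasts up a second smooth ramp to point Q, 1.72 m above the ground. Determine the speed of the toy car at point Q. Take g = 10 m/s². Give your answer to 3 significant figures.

Energy at P: mgh₁ = (0.113)(10)(9.21) = 10.407 J
Friction loss: W_f = μ_k mg d = 2.938 J
At Q: ½mv² + mgh₂ = mgh₁ − W_f
½mv² = 10.407 − 2.938 − 1.9436 = 5.5257 J
v = √(2 × 5.5257/0.113) = 9.889 m/s

v = 9.89 m/s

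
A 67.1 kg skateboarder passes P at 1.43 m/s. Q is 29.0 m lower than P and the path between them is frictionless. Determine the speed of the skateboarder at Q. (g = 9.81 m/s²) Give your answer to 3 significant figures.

Mechanical energy is conserved (no friction): ½mv₀² + mgh = ½mv²
The mass cancels from both sides.
v² = v₀² + 2gh = (1.43)² + 2(9.81)(29.0) = 571.02
v = √571.02 = 23.90 m/s

v = 23.9 m/s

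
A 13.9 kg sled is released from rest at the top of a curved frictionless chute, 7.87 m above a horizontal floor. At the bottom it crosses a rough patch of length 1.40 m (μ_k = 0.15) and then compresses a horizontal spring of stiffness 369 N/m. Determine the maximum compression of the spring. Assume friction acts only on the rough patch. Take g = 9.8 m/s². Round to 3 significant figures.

Initial energy: E₁ = mgh = (13.9)(9.8)(7.87) = 1072.1 J
Friction removes W_f = μ_k mg d = (0.15)(13.9)(9.8)(1.40) = 28.61 J
Energy reaching the spring: E = 1072.1 − 28.61 = 1043.4 J
At max compression ½kx² = E ⇒ x = √(2E/k) = √(2 × 1043.4/369) = 2.378 m

x = 2.38 m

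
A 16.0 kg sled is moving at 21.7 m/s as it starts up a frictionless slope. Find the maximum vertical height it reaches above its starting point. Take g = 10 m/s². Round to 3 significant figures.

By energy conservation, ½mv² = mgh
h = v²/(2g) = 21.7²/(2 × 10) = 23.54 m

h = 23.5 m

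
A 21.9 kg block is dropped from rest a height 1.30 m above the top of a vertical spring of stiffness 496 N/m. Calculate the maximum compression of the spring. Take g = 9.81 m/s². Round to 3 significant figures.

x = 1.58 m

Take the reference level at the top of the uncompressed spring. At max compression the block has fallen H + x and is momentarily at rest:
mg(H + x) = ½kx²
½(496)x² − (21.9)(9.81)x − (21.9)(9.81)(1.30) = 0
248.0x² − 214.8x − 279.3 = 0
x = [214.8 + √(46156 + 277056)]/(2 × 248.0) = 1.579 m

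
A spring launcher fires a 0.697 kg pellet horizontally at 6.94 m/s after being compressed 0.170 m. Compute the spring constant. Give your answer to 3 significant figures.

k = 1160 N/m

Spring PE at full compression equals KE at release: ½kx² = ½mv²
k = mv²/x² = (0.697)(6.94)²/(0.170)² = 1162 N/m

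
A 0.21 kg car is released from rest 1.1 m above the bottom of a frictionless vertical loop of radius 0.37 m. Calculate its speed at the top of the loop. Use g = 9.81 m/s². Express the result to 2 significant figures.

v = 2.7 m/s

Energy conservation: mgh = ½mv_top² + mg(2r)
v_top² = 2g(h − 2r) = 2(9.81)(1.1 − 0.7400) = 7.063
v_top = 2.658 m/s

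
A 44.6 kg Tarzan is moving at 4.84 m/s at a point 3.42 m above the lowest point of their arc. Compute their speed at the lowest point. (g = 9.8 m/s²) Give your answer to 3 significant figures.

v = 9.51 m/s

Energy conservation between the two points: ½mv₀² + mgh = ½mv²
The mass cancels from both sides.
v² = v₀² + 2gh = (4.84)² + 2(9.8)(3.42) = 90.458
v = √90.458 = 9.511 m/s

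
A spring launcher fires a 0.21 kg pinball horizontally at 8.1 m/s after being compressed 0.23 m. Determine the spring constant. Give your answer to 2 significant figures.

½kx² = ½mv²
k = mv²/x² = (0.21)(8.1)²/(0.23)² = 260.5 N/m

k = 260 N/m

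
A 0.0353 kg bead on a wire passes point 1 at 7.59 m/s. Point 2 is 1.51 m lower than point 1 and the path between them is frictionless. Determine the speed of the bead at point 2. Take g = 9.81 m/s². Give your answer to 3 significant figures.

By conservation of mechanical energy, ½mv₀² + mgh = ½mv²
The mass cancels from both sides.
v² = v₀² + 2gh = (7.59)² + 2(9.81)(1.51) = 87.234
v = √87.234 = 9.340 m/s

v = 9.34 m/s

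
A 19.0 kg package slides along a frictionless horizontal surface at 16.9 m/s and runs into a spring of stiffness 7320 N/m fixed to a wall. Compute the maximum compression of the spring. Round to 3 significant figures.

Conservation of energy between contact and max compression: ½mv² = ½kx²
x = v√(m/k) = 16.9 × √(19.0/7320) = 0.8610 m

x = 0.861 m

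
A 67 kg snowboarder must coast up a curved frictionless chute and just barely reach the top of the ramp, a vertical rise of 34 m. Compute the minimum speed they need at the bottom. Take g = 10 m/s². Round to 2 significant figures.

At the top they are momentarily at rest, so all KE converts to PE: ½mv² = mgh
v = √(2gh) = √(2 × 10 × 34) = 26.08 m/s

v = 26 m/s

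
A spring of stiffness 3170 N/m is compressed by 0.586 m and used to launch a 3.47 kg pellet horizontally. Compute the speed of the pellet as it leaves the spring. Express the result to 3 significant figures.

v = 17.7 m/s

The pellet leaves the spring when the spring is at natural length, so ½kx² = ½mv²
v = x√(k/m) = 0.586 × √(3170/3.47) = 17.71 m/s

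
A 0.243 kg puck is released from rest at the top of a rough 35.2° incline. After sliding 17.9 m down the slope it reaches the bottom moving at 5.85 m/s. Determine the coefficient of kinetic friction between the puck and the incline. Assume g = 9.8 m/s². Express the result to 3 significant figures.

μ_k = 0.586

mgh = ½mv² + μ_k (mg cosθ) L, with h = L sinθ
mgL sinθ = 24.572 J; ½mv² = 4.1580 J
W_f = 24.572 − 4.1580 = 20.41 J
μ_k = W_f/(mg cosθ · L) = 20.41/(1.946 × 17.9) = 0.5861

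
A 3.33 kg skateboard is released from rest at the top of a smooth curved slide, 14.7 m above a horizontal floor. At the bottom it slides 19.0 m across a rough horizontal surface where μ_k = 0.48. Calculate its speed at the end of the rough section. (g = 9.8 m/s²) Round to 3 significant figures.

Energy at the top = energy at the end + work done against friction:
mgh = ½mv² + μ_k m g d
W_f = μ_k mg d = (0.48)(3.33)(9.8)(19.0) = 297.6 J
½mv² = mgh − W_f = 479.72 − 297.6 = 182.10 J
v = √(2 × 182.10/3.33) = 10.46 m/s

v = 10.5 m/s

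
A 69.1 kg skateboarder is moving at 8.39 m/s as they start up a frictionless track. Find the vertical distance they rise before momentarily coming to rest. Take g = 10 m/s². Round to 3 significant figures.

Setting KE at the bottom equal to PE gained: ½mv² = mgh
h = v²/(2g) = 8.39²/(2 × 10) = 3.520 m

h = 3.52 m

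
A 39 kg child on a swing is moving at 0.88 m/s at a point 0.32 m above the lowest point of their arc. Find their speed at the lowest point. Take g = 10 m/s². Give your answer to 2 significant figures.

Equating total energy at the two states: ½mv₀² + mgh = ½mv²
The mass cancels from both sides.
v² = v₀² + 2gh = (0.88)² + 2(10)(0.32) = 7.1744
v = √7.1744 = 2.679 m/s

v = 2.7 m/s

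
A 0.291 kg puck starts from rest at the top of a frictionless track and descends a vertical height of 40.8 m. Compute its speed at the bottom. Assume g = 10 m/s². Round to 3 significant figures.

v = 28.6 m/s

By conservation of mechanical energy, mgh = ½mv²
v = √(2gh) = √(2 × 10 × 40.8) = √816.00 = 28.57 m/s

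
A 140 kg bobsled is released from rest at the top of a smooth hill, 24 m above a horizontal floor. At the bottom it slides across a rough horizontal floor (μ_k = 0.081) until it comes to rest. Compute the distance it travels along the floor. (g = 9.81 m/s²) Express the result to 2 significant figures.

Energy at the top = energy at the end + work done against friction:
At rest all PE has been dissipated by friction: mgh = μ_k m g d
d = h/μ_k = 24/0.081 = 296.3 m

d = 300 m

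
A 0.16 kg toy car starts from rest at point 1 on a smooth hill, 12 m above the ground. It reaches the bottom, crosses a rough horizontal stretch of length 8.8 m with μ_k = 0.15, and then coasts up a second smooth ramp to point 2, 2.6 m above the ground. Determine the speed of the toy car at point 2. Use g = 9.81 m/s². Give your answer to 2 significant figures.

Energy at 1: mgh₁ = (0.16)(9.81)(12) = 18.835 J
Friction loss: W_f = μ_k mg d = 2.072 J
At 2: ½mv² + mgh₂ = mgh₁ − W_f
½mv² = 18.835 − 2.072 − 4.0810 = 12.682 J
v = √(2 × 12.682/0.16) = 12.59 m/s

v = 13 m/s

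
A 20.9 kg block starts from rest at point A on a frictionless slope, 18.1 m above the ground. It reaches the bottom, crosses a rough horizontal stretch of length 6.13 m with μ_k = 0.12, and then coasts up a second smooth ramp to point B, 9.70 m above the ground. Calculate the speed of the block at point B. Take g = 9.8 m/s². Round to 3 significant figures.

v = 12.3 m/s

Energy at A: mgh₁ = (20.9)(9.8)(18.1) = 3707.2 J
Friction loss: W_f = μ_k mg d = 150.7 J
At B: ½mv² + mgh₂ = mgh₁ − W_f
½mv² = 3707.2 − 150.7 − 1986.8 = 1569.8 J
v = √(2 × 1569.8/20.9) = 12.26 m/s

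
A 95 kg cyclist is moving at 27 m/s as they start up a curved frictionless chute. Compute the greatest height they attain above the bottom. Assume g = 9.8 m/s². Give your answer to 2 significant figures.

h = 37 m

Setting KE at the bottom equal to PE gained: ½mv² = mgh
h = v²/(2g) = 27²/(2 × 9.8) = 37.19 m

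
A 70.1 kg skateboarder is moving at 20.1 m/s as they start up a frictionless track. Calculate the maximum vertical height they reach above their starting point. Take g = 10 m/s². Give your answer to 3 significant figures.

By energy conservation, ½mv² = mgh
h = v²/(2g) = 20.1²/(2 × 10) = 20.20 m

h = 20.2 m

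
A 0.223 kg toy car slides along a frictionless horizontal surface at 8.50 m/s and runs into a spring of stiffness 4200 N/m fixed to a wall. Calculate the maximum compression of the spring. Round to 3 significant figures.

x = 0.0619 m

Conservation of energy between contact and max compression: ½mv² = ½kx²
x = v√(m/k) = 8.50 × √(0.223/4200) = 0.06194 m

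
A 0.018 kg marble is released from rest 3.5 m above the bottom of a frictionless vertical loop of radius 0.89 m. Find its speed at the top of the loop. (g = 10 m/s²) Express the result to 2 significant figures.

v = 5.9 m/s

Energy conservation: mgh = ½mv_top² + mg(2r)
v_top² = 2g(h − 2r) = 2(10)(3.5 − 1.780) = 34.40
v_top = 5.865 m/s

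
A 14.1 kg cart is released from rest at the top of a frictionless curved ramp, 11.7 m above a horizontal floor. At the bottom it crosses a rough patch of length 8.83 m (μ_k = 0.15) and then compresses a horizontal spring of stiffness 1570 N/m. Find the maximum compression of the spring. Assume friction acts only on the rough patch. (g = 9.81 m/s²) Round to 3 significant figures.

Initial energy: E₁ = mgh = (14.1)(9.81)(11.7) = 1618.4 J
Friction removes W_f = μ_k mg d = (0.15)(14.1)(9.81)(8.83) = 183.2 J
Energy reaching the spring: E = 1618.4 − 183.2 = 1435.1 J
At max compression ½kx² = E ⇒ x = √(2E/k) = √(2 × 1435.1/1570) = 1.352 m

x = 1.35 m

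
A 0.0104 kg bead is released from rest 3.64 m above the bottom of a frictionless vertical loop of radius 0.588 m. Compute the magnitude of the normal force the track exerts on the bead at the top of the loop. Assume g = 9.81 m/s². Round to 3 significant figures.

Energy from release to top (height 2r): mgh = ½mv_top² + mg(2r)
v_top² = 2g(h − 2r) = 2(9.81)(3.64 − 1.176) = 48.344 m²/s²
At the top, both N and weight point toward the centre: N + mg = mv_top²/r
N = m(v_top²/r − g) = 0.0104(48.344/0.588 − 9.81) = 0.7530 N

N = 0.753 N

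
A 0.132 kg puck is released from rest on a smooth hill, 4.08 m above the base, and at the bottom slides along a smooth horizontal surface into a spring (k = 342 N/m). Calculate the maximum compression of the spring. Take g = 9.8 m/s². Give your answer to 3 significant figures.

Gravitational PE at the top equals spring PE at max compression: mgh = ½kx²
x = √(2mgh/k) = √(2 × 0.132 × 9.8 × 4.08 / 342) = 0.1757 m

x = 0.176 m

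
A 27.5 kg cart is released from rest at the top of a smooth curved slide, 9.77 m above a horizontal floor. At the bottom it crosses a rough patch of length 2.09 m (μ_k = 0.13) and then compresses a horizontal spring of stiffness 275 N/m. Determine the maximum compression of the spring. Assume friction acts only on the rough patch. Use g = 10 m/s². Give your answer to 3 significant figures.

x = 4.36 m

Initial energy: E₁ = mgh = (27.5)(10)(9.77) = 2686.8 J
Friction removes W_f = μ_k mg d = (0.13)(27.5)(10)(2.09) = 74.72 J
Energy reaching the spring: E = 2686.8 − 74.72 = 2612.0 J
At max compression ½kx² = E ⇒ x = √(2E/k) = √(2 × 2612.0/275) = 4.359 m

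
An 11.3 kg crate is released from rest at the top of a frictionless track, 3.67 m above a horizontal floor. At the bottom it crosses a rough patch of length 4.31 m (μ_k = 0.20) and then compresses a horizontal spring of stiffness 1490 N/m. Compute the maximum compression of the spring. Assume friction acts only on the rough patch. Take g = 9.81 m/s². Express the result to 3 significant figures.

Initial energy: E₁ = mgh = (11.3)(9.81)(3.67) = 406.83 J
Friction removes W_f = μ_k mg d = (0.20)(11.3)(9.81)(4.31) = 95.56 J
Energy reaching the spring: E = 406.83 − 95.56 = 311.28 J
At max compression ½kx² = E ⇒ x = √(2E/k) = √(2 × 311.28/1490) = 0.6464 m

x = 0.646 m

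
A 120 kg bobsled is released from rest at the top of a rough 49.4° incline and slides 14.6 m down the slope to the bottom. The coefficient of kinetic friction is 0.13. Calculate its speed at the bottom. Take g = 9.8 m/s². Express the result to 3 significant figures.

Energy: mgh = ½mv² + W_f, with h = L sinθ and W_f = μ_k (mg cosθ) L
mgh = mgL sinθ = (120)(9.8)(14.6)sin49.4° = 13036 J
W_f = μ_k mg cosθ · L = (0.13)(120)(9.8)cos49.4°·14.6 = 1453 J
½mv² = 13036 − 1453 = 11584 J
v = √(2 × 11584/120) = 13.89 m/s

v = 13.9 m/s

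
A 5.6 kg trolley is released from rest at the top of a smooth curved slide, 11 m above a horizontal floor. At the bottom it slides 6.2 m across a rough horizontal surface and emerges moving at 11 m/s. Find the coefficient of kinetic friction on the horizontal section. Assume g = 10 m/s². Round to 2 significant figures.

μ_k = 0.80

Applying the work–energy principle:
mgh = ½mv² + μ_k m g d
mgh = 616.00 J; ½mv² = 338.80 J
W_f = 616.00 − 338.80 = 277.2 J
μ_k = W_f/(mg·d) = 277.2/(56.00 × 6.2) = 0.7984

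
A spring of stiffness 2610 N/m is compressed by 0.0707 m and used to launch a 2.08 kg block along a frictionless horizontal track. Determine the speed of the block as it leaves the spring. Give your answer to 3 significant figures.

Conservation of energy: ½kx² = ½mv²
v = x√(k/m) = 0.0707 × √(2610/2.08) = 2.504 m/s

v = 2.50 m/s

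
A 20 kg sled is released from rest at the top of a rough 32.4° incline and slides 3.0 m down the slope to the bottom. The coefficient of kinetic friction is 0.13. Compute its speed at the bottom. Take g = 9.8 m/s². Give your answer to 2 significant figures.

Taking the bottom as reference, mgh = ½mv² + μ_k N L with h = L sinθ, N = mg cosθ:
mgh = mgL sinθ = (20)(9.8)(3.0)sin32.4° = 315.07 J
W_f = μ_k mg cosθ · L = (0.13)(20)(9.8)cos32.4°·3.0 = 64.54 J
½mv² = 315.07 − 64.54 = 250.53 J
v = √(2 × 250.53/20) = 5.005 m/s

v = 5.0 m/s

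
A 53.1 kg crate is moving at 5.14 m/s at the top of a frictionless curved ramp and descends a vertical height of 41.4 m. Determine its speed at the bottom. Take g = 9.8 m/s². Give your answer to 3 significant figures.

Mechanical energy is conserved (no friction): ½mv₀² + mgh = ½mv²
v² = v₀² + 2gh = (5.14)² + 2(9.8)(41.4) = 837.86
v = √837.86 = 28.95 m/s

v = 28.9 m/s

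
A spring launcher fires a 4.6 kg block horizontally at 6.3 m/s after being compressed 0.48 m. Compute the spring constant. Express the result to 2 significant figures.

k = 790 N/m

½kx² = ½mv²
k = mv²/x² = (4.6)(6.3)²/(0.48)² = 792.4 N/m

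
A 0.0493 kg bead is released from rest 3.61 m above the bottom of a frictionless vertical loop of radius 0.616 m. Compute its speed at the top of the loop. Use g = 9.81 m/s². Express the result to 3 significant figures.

Energy conservation: mgh = ½mv_top² + mg(2r)
v_top² = 2g(h − 2r) = 2(9.81)(3.61 − 1.232) = 46.66
v_top = 6.831 m/s

v = 6.83 m/s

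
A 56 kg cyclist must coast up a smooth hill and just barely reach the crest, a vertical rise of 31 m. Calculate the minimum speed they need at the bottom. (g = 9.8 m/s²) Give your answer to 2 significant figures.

v = 25 m/s

At the top they are momentarily at rest, so all KE converts to PE: ½mv² = mgh
v = √(2gh) = √(2 × 9.8 × 31) = 24.65 m/s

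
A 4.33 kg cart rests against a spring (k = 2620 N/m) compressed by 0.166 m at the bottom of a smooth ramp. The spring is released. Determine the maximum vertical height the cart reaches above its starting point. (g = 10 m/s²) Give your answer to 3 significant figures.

h = 0.834 m

At maximum height the cart is at rest, so ½kx² = mgh
h = kx²/(2mg) = (2620)(0.166)²/(2 × 4.33 × 10) = 0.8337 m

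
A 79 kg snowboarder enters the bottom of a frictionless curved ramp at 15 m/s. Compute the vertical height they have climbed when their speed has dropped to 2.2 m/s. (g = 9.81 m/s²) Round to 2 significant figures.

Energy balance between the two points: ½mv₁² = ½mv₂² + mgh
h = (v₁² − v₂²)/(2g) = (15² − 2.2²)/(2 × 9.81) = 11.22 m

h = 11 m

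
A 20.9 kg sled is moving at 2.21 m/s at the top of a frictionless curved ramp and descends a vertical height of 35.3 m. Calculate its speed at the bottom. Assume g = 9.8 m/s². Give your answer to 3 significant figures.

Equating total energy at the two states: ½mv₀² + mgh = ½mv²
v² = v₀² + 2gh = (2.21)² + 2(9.8)(35.3) = 696.76
v = √696.76 = 26.40 m/s

v = 26.4 m/s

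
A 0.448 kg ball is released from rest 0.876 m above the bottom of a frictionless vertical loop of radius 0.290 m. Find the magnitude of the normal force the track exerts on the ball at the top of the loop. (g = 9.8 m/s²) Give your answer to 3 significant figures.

N = 4.57 N

Energy from release to top (height 2r): mgh = ½mv_top² + mg(2r)
v_top² = 2g(h − 2r) = 2(9.8)(0.876 − 0.5800) = 5.8016 m²/s²
At the top, both N and weight point toward the centre: N + mg = mv_top²/r
N = m(v_top²/r − g) = 0.448(5.8016/0.290 − 9.8) = 4.572 N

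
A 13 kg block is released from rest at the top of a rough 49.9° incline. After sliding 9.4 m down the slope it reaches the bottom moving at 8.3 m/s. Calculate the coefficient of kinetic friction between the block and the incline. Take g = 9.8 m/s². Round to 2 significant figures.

The energy dissipated by friction is the PE lost minus the KE gained:
mgL sinθ = 916.04 J; ½mv² = 447.79 J
W_f = 916.04 − 447.79 = 468.3 J
μ_k = W_f/(mg cosθ · L) = 468.3/(82.06 × 9.4) = 0.6070

μ_k = 0.61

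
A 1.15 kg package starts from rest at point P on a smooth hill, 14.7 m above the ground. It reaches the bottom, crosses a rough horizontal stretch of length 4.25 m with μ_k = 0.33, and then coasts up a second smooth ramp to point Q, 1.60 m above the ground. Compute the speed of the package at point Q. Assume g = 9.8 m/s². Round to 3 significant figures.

Energy at P: mgh₁ = (1.15)(9.8)(14.7) = 165.67 J
Friction loss: W_f = μ_k mg d = 15.81 J
At Q: ½mv² + mgh₂ = mgh₁ − W_f
½mv² = 165.67 − 15.81 − 18.032 = 131.83 J
v = √(2 × 131.83/1.15) = 15.14 m/s

v = 15.1 m/s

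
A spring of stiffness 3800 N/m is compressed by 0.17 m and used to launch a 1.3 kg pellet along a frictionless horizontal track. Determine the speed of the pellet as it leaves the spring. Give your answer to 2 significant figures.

The pellet leaves the spring when the spring is at natural length, so ½kx² = ½mv²
v = x√(k/m) = 0.17 × √(3800/1.3) = 9.191 m/s

v = 9.2 m/s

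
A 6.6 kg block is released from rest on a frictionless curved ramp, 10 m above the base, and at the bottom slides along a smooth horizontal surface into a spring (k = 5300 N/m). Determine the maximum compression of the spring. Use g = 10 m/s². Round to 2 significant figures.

x = 0.50 m

Energy conservation (no friction) from release to max compression: mgh = ½kx²
x = √(2mgh/k) = √(2 × 6.6 × 10 × 10 / 5300) = 0.4991 m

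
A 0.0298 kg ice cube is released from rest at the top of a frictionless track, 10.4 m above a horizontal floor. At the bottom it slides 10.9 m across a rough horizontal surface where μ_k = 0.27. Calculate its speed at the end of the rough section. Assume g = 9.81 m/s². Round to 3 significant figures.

v = 12.1 m/s

Energy bookkeeping (friction removes W_f = μ_k N d):
mgh = ½mv² + μ_k m g d
W_f = μ_k mg d = (0.27)(0.0298)(9.81)(10.9) = 0.8604 J
½mv² = mgh − W_f = 3.0403 − 0.8604 = 2.1800 J
v = √(2 × 2.1800/0.0298) = 12.10 m/s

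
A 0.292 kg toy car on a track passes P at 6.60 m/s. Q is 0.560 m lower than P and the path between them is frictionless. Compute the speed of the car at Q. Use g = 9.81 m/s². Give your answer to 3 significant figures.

v = 7.39 m/s

Energy conservation between the two points: ½mv₀² + mgh = ½mv²
v² = v₀² + 2gh = (6.60)² + 2(9.81)(0.560) = 54.547
v = √54.547 = 7.386 m/s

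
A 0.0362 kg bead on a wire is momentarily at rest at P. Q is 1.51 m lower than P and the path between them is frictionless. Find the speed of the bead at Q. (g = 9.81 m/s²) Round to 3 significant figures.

v = 5.44 m/s

Energy conservation between the two points: mgh = ½mv²
v = √(2gh) = √(2 × 9.81 × 1.51) = √29.626 = 5.443 m/s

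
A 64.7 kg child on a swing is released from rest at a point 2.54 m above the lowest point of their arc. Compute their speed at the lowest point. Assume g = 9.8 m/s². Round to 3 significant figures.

Energy conservation between the two points: mgh = ½mv²
v = √(2gh) = √(2 × 9.8 × 2.54) = √49.784 = 7.056 m/s

v = 7.06 m/s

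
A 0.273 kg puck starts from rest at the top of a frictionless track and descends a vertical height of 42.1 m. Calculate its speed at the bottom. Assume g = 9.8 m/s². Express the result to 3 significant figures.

Energy conservation between the two points: mgh = ½mv²
The mass cancels from both sides.
v = √(2gh) = √(2 × 9.8 × 42.1) = √825.16 = 28.73 m/s

v = 28.7 m/s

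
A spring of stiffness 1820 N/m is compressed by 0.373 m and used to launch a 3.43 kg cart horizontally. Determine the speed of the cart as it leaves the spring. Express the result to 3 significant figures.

v = 8.59 m/s

The cart leaves the spring when the spring is at natural length, so ½kx² = ½mv²
v = x√(k/m) = 0.373 × √(1820/3.43) = 8.592 m/s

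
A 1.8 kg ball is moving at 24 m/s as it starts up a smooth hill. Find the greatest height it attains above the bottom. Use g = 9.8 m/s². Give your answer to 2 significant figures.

Setting KE at the bottom equal to PE gained: ½mv² = mgh
h = v²/(2g) = 24²/(2 × 9.8) = 29.39 m

h = 29 m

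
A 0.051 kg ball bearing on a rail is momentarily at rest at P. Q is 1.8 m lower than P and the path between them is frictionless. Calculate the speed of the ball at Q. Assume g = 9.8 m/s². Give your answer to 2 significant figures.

Equating total energy at the two states: mgh = ½mv²
v = √(2gh) = √(2 × 9.8 × 1.8) = √35.280 = 5.940 m/s

v = 5.9 m/s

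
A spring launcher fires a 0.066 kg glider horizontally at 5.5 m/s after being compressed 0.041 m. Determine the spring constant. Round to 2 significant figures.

k = 1200 N/m

Energy stored in the spring equals the launch KE: ½kx² = ½mv²
k = mv²/x² = (0.066)(5.5)²/(0.041)² = 1188 N/m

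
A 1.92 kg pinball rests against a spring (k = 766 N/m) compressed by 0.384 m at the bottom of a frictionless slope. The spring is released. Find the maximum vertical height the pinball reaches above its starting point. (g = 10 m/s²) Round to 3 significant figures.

All spring PE becomes gravitational PE at the highest point: ½kx² = mgh
h = kx²/(2mg) = (766)(0.384)²/(2 × 1.92 × 10) = 2.941 m

h = 2.94 m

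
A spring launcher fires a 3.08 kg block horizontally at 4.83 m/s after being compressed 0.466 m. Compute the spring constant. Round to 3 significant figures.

k = 331 N/m

Spring PE at full compression equals KE at release: ½kx² = ½mv²
k = mv²/x² = (3.08)(4.83)²/(0.466)² = 330.9 N/m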